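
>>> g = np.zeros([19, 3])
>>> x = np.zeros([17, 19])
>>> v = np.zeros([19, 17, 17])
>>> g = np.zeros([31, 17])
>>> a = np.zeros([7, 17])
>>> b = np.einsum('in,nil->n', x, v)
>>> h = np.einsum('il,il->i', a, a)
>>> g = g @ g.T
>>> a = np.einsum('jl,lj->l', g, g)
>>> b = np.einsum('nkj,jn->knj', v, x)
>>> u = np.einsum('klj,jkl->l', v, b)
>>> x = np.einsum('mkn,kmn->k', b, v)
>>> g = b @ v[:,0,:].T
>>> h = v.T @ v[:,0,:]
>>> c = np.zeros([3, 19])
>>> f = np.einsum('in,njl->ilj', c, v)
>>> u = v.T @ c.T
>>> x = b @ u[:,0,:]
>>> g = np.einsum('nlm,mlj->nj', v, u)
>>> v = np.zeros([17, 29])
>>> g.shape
(19, 3)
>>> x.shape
(17, 19, 3)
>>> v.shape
(17, 29)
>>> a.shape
(31,)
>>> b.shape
(17, 19, 17)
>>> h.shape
(17, 17, 17)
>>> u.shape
(17, 17, 3)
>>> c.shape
(3, 19)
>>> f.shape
(3, 17, 17)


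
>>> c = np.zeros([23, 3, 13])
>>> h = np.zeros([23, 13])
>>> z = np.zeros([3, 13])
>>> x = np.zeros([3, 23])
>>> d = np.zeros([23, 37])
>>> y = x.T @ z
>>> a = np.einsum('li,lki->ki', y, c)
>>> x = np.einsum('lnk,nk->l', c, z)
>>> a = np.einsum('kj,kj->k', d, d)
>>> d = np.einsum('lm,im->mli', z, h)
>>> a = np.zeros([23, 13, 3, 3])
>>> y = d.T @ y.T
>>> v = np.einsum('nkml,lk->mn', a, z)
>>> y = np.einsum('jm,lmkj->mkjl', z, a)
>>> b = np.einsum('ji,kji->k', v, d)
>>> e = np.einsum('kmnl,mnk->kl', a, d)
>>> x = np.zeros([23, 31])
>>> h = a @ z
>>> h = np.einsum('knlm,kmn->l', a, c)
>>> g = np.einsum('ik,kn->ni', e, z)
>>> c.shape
(23, 3, 13)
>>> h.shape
(3,)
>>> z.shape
(3, 13)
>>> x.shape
(23, 31)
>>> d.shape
(13, 3, 23)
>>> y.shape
(13, 3, 3, 23)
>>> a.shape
(23, 13, 3, 3)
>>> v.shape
(3, 23)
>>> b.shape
(13,)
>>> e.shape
(23, 3)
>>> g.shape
(13, 23)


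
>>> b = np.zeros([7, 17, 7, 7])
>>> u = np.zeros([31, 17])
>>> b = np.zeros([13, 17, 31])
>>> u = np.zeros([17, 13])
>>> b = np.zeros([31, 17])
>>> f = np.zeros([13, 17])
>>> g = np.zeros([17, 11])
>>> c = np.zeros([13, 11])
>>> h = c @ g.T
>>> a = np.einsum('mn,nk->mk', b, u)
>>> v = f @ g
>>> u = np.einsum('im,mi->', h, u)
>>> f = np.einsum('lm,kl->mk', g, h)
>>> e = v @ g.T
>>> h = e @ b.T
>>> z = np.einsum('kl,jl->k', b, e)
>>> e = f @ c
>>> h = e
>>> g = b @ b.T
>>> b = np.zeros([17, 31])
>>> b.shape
(17, 31)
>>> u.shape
()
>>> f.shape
(11, 13)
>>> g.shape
(31, 31)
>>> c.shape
(13, 11)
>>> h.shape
(11, 11)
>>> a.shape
(31, 13)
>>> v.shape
(13, 11)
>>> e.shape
(11, 11)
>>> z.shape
(31,)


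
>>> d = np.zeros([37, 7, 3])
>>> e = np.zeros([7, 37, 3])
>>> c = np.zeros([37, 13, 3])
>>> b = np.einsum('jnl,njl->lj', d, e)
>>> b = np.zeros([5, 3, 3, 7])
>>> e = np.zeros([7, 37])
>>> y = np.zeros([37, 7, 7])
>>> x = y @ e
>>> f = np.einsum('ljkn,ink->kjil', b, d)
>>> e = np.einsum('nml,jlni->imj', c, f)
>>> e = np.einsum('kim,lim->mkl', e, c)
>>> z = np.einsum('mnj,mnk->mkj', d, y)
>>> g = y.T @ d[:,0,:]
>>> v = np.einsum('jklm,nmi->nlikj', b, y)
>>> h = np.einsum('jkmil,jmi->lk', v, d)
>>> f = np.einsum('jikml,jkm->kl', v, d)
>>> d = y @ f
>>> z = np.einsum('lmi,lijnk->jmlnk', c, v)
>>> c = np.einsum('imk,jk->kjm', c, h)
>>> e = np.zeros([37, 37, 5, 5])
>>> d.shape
(37, 7, 5)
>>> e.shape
(37, 37, 5, 5)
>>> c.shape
(3, 5, 13)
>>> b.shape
(5, 3, 3, 7)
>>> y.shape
(37, 7, 7)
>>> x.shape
(37, 7, 37)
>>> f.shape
(7, 5)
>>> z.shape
(7, 13, 37, 3, 5)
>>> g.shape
(7, 7, 3)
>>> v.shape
(37, 3, 7, 3, 5)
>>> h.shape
(5, 3)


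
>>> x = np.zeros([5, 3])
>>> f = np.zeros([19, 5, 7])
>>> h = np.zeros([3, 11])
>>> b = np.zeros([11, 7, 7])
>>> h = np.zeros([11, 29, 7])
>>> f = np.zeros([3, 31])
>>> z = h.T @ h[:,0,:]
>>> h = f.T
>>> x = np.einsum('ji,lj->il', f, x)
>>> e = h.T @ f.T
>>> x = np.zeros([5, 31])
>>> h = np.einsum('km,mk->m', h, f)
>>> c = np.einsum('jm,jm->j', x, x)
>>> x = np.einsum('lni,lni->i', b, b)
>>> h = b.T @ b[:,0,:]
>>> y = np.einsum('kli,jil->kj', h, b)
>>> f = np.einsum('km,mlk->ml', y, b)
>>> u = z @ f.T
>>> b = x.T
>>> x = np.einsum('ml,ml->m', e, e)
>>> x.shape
(3,)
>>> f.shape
(11, 7)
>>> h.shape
(7, 7, 7)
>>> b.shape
(7,)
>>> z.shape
(7, 29, 7)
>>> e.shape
(3, 3)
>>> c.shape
(5,)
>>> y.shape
(7, 11)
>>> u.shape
(7, 29, 11)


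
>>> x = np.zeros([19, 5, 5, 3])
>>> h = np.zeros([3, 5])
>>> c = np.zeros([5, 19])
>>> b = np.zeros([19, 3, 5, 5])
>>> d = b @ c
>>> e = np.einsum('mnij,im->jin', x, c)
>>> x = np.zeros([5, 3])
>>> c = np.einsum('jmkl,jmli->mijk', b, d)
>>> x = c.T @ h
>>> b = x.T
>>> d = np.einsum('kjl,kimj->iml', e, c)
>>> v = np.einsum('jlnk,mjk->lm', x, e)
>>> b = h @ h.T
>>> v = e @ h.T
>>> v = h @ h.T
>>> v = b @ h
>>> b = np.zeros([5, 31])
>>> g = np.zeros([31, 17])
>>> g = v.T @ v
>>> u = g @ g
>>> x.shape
(5, 19, 19, 5)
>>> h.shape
(3, 5)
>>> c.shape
(3, 19, 19, 5)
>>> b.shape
(5, 31)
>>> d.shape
(19, 19, 5)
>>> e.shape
(3, 5, 5)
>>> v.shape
(3, 5)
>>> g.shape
(5, 5)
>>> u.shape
(5, 5)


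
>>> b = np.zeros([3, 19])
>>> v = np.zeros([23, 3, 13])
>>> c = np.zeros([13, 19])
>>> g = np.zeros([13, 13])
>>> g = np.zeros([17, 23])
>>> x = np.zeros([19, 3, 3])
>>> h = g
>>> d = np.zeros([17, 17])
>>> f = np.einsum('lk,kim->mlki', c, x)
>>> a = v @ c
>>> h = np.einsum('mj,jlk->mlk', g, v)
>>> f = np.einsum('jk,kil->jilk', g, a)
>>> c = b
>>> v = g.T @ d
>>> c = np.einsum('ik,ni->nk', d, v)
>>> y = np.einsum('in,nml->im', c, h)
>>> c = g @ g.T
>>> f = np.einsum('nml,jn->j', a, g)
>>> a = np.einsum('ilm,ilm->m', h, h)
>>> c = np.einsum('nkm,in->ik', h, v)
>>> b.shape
(3, 19)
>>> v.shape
(23, 17)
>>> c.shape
(23, 3)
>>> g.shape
(17, 23)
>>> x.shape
(19, 3, 3)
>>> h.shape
(17, 3, 13)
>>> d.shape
(17, 17)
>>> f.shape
(17,)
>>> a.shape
(13,)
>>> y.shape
(23, 3)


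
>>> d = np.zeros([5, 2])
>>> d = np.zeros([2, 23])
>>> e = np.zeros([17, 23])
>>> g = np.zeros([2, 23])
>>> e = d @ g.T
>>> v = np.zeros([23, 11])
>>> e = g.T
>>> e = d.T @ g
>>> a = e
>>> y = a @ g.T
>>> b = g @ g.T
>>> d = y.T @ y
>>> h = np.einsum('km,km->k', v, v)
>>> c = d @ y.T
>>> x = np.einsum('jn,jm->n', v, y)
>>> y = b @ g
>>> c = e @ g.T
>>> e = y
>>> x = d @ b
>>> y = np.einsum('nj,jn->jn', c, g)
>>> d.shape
(2, 2)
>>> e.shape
(2, 23)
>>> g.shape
(2, 23)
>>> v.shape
(23, 11)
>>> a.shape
(23, 23)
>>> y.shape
(2, 23)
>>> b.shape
(2, 2)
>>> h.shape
(23,)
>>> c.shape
(23, 2)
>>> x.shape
(2, 2)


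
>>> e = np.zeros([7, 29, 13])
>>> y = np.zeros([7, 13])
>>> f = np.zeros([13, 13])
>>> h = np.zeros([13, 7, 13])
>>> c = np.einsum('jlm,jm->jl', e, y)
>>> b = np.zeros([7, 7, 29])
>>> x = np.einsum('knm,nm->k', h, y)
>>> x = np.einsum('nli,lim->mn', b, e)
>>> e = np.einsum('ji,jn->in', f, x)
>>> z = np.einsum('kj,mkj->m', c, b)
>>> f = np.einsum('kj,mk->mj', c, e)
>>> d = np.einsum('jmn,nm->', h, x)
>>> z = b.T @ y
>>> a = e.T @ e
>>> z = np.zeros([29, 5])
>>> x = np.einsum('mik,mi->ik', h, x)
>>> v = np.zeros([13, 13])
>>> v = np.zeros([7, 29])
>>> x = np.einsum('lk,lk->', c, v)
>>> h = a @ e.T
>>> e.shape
(13, 7)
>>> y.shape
(7, 13)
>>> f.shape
(13, 29)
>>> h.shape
(7, 13)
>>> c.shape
(7, 29)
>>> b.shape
(7, 7, 29)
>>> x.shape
()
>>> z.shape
(29, 5)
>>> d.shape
()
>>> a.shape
(7, 7)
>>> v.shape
(7, 29)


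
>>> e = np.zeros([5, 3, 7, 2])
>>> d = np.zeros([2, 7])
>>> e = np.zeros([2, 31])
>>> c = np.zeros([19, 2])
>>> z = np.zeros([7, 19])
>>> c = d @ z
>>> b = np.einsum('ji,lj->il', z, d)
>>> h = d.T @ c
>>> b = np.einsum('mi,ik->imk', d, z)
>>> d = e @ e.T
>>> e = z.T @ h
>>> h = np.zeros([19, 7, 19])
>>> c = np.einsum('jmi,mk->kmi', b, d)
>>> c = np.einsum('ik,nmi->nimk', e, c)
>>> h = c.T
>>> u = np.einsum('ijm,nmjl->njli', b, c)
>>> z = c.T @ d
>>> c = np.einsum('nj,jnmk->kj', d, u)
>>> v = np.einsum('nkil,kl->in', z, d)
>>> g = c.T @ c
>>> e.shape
(19, 19)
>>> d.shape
(2, 2)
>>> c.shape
(7, 2)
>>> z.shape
(19, 2, 19, 2)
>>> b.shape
(7, 2, 19)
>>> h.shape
(19, 2, 19, 2)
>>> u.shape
(2, 2, 19, 7)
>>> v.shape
(19, 19)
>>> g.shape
(2, 2)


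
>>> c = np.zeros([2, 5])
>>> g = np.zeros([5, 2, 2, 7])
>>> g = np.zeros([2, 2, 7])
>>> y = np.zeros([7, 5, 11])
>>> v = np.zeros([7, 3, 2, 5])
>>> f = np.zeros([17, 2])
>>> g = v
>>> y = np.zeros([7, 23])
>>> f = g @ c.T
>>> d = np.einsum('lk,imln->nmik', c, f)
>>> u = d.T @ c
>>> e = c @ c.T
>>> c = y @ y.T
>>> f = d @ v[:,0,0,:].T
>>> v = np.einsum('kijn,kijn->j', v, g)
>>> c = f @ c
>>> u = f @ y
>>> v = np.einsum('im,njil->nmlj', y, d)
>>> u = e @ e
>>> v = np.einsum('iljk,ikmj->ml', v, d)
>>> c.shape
(2, 3, 7, 7)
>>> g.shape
(7, 3, 2, 5)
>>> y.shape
(7, 23)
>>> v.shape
(7, 23)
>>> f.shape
(2, 3, 7, 7)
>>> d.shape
(2, 3, 7, 5)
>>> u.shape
(2, 2)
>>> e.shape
(2, 2)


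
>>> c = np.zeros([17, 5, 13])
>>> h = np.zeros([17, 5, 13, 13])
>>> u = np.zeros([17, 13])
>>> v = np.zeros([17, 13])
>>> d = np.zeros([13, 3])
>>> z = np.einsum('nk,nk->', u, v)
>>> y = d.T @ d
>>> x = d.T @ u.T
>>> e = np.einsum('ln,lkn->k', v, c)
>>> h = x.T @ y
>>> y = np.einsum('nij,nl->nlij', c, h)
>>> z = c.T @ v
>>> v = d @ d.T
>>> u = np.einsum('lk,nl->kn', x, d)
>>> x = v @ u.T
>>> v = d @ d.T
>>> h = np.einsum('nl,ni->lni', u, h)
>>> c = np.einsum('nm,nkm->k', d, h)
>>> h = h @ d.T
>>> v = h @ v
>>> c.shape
(17,)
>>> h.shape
(13, 17, 13)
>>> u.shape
(17, 13)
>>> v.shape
(13, 17, 13)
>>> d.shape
(13, 3)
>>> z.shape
(13, 5, 13)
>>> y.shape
(17, 3, 5, 13)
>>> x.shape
(13, 17)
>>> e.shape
(5,)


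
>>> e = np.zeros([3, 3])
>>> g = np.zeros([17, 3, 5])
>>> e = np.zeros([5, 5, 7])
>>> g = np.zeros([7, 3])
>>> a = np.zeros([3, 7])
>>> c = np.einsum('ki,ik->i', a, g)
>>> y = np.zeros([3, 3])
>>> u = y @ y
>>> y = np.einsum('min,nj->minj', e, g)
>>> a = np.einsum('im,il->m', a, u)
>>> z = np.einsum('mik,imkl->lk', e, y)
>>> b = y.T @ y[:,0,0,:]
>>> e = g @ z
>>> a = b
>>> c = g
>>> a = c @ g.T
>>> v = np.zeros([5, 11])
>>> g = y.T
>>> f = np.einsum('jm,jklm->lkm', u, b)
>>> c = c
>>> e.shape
(7, 7)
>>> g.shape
(3, 7, 5, 5)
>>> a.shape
(7, 7)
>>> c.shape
(7, 3)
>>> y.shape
(5, 5, 7, 3)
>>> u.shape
(3, 3)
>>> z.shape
(3, 7)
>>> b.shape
(3, 7, 5, 3)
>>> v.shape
(5, 11)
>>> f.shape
(5, 7, 3)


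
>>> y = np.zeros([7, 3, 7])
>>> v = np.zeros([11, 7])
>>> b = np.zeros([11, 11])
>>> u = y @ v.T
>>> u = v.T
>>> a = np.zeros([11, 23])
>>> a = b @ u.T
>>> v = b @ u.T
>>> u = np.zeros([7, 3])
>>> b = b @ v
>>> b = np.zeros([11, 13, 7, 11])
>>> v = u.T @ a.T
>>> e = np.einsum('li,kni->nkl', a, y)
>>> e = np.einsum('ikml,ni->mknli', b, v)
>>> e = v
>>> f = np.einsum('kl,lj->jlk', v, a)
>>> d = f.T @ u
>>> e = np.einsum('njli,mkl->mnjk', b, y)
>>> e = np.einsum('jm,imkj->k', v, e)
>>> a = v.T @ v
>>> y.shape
(7, 3, 7)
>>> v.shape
(3, 11)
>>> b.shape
(11, 13, 7, 11)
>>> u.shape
(7, 3)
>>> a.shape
(11, 11)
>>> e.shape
(13,)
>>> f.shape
(7, 11, 3)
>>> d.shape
(3, 11, 3)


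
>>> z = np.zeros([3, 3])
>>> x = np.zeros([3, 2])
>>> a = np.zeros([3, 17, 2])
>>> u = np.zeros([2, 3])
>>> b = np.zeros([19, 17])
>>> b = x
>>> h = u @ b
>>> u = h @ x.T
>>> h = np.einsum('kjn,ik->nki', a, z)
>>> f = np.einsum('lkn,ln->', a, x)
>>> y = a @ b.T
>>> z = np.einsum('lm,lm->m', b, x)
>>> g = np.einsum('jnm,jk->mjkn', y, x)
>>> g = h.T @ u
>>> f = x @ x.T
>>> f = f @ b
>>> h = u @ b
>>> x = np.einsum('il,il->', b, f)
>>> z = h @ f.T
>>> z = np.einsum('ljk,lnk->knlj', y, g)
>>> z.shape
(3, 3, 3, 17)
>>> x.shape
()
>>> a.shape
(3, 17, 2)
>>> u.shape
(2, 3)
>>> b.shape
(3, 2)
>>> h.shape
(2, 2)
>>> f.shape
(3, 2)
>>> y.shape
(3, 17, 3)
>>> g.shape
(3, 3, 3)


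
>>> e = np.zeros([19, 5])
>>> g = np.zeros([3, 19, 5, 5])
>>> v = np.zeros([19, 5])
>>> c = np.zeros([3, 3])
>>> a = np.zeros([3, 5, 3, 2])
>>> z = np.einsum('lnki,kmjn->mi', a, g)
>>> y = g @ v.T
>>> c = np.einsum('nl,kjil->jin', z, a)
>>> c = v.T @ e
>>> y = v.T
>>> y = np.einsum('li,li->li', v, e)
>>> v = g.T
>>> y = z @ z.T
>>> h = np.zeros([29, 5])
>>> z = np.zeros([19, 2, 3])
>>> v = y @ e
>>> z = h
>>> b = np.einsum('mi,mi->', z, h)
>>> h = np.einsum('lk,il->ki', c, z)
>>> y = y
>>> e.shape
(19, 5)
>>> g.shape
(3, 19, 5, 5)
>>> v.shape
(19, 5)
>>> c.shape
(5, 5)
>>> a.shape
(3, 5, 3, 2)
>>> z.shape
(29, 5)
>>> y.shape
(19, 19)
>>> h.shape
(5, 29)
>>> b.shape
()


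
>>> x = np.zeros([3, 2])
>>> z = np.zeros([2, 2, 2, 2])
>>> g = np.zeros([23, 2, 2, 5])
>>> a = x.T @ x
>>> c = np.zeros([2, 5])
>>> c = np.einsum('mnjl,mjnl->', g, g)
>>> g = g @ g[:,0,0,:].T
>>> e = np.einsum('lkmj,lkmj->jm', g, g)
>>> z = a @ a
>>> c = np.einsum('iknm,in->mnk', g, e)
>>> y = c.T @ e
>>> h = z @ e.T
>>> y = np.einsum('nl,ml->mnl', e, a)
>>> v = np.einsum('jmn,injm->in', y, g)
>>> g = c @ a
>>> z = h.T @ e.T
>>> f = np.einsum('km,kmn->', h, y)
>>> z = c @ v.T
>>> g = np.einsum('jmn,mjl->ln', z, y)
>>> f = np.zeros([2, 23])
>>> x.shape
(3, 2)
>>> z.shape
(23, 2, 23)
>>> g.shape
(2, 23)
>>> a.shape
(2, 2)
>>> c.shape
(23, 2, 2)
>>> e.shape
(23, 2)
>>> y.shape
(2, 23, 2)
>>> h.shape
(2, 23)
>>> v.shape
(23, 2)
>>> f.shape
(2, 23)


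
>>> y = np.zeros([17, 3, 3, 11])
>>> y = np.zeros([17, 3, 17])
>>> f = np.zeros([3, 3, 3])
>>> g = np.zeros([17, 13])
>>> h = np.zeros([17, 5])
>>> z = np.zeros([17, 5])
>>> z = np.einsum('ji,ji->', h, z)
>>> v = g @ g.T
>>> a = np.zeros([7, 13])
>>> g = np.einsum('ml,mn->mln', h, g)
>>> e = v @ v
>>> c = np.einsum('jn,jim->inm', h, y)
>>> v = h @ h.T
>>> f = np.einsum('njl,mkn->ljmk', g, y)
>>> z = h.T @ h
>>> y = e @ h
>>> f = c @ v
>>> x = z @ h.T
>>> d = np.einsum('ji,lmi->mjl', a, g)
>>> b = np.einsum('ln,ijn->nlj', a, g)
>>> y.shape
(17, 5)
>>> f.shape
(3, 5, 17)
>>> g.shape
(17, 5, 13)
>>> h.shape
(17, 5)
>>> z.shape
(5, 5)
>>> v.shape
(17, 17)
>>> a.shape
(7, 13)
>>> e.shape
(17, 17)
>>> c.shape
(3, 5, 17)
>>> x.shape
(5, 17)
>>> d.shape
(5, 7, 17)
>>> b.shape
(13, 7, 5)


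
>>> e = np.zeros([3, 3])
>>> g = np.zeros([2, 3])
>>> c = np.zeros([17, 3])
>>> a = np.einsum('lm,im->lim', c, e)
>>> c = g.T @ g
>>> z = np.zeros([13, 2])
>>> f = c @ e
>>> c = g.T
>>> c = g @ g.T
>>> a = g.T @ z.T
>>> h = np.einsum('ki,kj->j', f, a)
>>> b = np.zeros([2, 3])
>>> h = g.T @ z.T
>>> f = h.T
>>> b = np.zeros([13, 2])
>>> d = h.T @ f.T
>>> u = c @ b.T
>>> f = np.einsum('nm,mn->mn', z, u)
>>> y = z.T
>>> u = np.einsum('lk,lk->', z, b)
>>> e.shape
(3, 3)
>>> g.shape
(2, 3)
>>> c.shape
(2, 2)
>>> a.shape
(3, 13)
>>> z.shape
(13, 2)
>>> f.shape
(2, 13)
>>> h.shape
(3, 13)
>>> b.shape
(13, 2)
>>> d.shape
(13, 13)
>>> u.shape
()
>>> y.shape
(2, 13)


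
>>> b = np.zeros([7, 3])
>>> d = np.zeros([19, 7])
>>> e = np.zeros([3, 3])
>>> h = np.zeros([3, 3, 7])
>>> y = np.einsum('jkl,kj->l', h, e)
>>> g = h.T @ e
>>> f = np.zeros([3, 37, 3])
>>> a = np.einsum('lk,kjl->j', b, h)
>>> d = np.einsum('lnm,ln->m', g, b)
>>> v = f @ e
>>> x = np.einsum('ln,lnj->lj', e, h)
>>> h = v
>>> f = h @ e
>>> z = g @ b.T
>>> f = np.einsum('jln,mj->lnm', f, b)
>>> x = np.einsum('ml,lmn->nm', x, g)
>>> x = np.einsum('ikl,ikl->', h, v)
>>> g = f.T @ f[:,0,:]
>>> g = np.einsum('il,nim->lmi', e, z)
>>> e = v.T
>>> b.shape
(7, 3)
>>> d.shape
(3,)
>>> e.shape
(3, 37, 3)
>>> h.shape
(3, 37, 3)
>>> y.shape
(7,)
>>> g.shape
(3, 7, 3)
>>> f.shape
(37, 3, 7)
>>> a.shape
(3,)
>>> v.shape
(3, 37, 3)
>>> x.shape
()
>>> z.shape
(7, 3, 7)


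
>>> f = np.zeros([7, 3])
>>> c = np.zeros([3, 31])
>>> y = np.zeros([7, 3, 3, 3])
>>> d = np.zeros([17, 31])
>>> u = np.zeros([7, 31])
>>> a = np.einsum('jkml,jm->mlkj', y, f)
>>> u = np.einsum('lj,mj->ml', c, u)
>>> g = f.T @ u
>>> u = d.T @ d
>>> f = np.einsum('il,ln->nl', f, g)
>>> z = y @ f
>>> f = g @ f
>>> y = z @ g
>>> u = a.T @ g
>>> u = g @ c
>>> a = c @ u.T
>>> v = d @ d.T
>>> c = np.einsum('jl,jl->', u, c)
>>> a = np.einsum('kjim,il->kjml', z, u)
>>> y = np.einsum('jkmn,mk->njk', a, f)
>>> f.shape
(3, 3)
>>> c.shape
()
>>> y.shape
(31, 7, 3)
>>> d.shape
(17, 31)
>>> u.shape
(3, 31)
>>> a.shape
(7, 3, 3, 31)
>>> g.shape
(3, 3)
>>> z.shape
(7, 3, 3, 3)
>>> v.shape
(17, 17)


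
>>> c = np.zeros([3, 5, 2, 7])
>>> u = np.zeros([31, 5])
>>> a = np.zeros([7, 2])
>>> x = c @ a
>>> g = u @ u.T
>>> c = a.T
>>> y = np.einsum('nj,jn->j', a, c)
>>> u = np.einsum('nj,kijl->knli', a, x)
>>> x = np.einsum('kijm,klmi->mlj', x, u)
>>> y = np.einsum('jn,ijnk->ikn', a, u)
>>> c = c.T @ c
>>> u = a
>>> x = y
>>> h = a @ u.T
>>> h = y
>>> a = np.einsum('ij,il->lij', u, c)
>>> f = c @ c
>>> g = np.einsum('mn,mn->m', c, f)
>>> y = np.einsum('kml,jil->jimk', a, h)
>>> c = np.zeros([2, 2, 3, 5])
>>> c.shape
(2, 2, 3, 5)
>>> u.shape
(7, 2)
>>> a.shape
(7, 7, 2)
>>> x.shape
(3, 5, 2)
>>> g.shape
(7,)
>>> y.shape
(3, 5, 7, 7)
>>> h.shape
(3, 5, 2)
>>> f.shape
(7, 7)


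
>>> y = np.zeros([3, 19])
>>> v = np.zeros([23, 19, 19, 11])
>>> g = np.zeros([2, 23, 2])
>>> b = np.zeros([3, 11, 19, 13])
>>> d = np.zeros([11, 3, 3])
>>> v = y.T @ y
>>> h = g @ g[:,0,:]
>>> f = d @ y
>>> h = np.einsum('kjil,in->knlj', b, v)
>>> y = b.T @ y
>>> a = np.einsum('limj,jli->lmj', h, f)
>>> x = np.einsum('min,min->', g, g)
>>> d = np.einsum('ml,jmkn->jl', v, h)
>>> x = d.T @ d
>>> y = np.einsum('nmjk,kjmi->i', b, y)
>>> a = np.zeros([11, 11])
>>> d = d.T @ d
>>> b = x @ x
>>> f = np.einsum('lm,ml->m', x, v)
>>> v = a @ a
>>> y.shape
(19,)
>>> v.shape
(11, 11)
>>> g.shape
(2, 23, 2)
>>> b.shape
(19, 19)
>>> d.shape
(19, 19)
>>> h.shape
(3, 19, 13, 11)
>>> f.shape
(19,)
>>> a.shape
(11, 11)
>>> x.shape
(19, 19)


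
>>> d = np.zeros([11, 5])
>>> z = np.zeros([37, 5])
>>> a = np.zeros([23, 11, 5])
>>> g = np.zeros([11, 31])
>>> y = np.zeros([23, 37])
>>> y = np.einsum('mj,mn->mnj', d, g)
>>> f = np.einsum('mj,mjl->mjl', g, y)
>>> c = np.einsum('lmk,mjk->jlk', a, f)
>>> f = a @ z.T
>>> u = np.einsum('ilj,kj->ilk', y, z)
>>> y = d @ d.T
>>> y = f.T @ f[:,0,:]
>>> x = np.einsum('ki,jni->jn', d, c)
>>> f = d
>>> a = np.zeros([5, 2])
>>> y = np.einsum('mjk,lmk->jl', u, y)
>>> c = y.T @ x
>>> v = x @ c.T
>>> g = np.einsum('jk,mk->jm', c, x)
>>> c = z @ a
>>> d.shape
(11, 5)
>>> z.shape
(37, 5)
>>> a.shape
(5, 2)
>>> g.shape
(37, 31)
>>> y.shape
(31, 37)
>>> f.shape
(11, 5)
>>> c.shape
(37, 2)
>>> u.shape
(11, 31, 37)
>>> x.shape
(31, 23)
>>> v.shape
(31, 37)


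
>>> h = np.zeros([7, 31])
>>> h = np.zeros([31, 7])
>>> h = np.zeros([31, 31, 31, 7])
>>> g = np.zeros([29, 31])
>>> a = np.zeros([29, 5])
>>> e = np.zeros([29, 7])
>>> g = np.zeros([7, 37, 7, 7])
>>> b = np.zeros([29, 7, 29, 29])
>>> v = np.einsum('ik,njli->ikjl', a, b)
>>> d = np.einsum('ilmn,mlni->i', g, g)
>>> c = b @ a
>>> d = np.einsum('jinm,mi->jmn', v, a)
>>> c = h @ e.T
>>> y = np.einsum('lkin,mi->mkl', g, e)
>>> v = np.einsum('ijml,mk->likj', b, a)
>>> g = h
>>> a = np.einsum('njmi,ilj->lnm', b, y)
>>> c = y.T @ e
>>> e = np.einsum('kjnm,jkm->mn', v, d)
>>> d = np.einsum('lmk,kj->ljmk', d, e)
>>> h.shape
(31, 31, 31, 7)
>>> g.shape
(31, 31, 31, 7)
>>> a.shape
(37, 29, 29)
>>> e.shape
(7, 5)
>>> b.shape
(29, 7, 29, 29)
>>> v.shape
(29, 29, 5, 7)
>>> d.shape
(29, 5, 29, 7)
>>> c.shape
(7, 37, 7)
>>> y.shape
(29, 37, 7)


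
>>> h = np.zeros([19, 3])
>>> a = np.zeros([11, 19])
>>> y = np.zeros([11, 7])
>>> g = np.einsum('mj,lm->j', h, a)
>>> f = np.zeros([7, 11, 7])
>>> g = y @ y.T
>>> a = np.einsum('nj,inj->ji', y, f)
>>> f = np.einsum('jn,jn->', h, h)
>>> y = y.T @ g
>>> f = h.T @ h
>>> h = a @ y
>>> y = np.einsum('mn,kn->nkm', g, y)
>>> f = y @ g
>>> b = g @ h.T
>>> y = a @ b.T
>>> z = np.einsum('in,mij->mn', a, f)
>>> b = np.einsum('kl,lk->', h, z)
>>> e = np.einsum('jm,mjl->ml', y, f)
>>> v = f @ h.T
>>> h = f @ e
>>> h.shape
(11, 7, 11)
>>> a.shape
(7, 7)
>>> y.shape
(7, 11)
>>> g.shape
(11, 11)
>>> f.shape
(11, 7, 11)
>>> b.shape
()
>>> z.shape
(11, 7)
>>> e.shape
(11, 11)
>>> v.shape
(11, 7, 7)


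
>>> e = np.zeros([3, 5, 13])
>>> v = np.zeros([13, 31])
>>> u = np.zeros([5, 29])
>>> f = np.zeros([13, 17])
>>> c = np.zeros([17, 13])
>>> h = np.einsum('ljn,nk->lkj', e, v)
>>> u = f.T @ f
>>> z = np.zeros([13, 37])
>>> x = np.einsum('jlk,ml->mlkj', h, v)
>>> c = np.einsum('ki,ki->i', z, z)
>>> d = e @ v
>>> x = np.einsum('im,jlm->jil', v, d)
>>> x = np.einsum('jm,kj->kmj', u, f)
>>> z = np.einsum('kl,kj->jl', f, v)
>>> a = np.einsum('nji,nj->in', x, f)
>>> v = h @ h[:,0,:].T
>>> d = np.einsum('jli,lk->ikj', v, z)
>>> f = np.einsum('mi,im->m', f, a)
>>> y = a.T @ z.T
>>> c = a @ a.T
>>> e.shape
(3, 5, 13)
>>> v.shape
(3, 31, 3)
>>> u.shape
(17, 17)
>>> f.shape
(13,)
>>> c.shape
(17, 17)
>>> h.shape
(3, 31, 5)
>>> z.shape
(31, 17)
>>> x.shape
(13, 17, 17)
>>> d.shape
(3, 17, 3)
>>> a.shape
(17, 13)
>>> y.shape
(13, 31)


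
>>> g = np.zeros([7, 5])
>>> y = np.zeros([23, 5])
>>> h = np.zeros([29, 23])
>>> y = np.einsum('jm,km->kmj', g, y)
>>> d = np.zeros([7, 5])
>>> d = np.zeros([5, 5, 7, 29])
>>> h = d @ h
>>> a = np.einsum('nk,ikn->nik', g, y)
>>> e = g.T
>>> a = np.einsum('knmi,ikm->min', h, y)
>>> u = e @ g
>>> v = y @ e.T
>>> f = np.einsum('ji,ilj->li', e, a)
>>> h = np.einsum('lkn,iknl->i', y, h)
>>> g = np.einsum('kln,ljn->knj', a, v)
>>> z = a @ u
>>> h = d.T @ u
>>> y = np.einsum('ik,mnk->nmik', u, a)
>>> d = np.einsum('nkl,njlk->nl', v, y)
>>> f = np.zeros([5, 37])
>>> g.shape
(7, 5, 5)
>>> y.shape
(23, 7, 5, 5)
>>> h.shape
(29, 7, 5, 5)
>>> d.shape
(23, 5)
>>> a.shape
(7, 23, 5)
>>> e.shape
(5, 7)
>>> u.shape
(5, 5)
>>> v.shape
(23, 5, 5)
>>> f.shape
(5, 37)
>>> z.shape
(7, 23, 5)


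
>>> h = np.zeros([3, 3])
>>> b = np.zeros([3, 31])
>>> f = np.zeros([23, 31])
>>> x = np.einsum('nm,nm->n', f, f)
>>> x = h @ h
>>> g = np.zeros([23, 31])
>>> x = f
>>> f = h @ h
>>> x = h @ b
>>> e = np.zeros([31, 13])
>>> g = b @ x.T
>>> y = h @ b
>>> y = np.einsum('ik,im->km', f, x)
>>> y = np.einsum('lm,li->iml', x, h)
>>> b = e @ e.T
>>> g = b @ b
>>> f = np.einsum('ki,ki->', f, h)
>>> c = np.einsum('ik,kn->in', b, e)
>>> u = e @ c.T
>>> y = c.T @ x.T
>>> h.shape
(3, 3)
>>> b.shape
(31, 31)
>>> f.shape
()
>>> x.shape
(3, 31)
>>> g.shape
(31, 31)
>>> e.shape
(31, 13)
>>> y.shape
(13, 3)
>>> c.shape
(31, 13)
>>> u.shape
(31, 31)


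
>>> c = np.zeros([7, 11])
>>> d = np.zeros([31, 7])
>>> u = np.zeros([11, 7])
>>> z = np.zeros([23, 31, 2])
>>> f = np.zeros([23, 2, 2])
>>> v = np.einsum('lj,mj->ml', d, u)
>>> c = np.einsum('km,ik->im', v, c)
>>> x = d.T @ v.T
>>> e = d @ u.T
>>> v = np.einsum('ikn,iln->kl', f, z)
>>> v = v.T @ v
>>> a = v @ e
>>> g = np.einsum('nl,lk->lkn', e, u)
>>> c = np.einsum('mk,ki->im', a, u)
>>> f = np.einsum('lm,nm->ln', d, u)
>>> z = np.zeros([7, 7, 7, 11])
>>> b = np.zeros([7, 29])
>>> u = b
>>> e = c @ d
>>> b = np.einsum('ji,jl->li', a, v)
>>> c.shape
(7, 31)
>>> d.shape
(31, 7)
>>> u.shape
(7, 29)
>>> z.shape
(7, 7, 7, 11)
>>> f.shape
(31, 11)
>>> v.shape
(31, 31)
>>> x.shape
(7, 11)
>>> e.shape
(7, 7)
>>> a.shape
(31, 11)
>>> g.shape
(11, 7, 31)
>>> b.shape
(31, 11)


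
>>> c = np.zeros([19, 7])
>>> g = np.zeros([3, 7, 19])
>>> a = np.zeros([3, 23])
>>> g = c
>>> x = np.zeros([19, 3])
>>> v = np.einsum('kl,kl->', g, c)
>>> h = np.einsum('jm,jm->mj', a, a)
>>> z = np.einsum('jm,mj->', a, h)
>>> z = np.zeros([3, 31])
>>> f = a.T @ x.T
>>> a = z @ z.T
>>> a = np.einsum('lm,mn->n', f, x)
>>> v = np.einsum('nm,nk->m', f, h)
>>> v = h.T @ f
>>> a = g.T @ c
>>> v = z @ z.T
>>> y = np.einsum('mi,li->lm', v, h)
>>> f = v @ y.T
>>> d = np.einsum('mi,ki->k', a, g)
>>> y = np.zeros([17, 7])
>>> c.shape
(19, 7)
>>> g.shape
(19, 7)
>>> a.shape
(7, 7)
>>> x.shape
(19, 3)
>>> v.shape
(3, 3)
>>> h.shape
(23, 3)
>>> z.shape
(3, 31)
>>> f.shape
(3, 23)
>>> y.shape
(17, 7)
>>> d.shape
(19,)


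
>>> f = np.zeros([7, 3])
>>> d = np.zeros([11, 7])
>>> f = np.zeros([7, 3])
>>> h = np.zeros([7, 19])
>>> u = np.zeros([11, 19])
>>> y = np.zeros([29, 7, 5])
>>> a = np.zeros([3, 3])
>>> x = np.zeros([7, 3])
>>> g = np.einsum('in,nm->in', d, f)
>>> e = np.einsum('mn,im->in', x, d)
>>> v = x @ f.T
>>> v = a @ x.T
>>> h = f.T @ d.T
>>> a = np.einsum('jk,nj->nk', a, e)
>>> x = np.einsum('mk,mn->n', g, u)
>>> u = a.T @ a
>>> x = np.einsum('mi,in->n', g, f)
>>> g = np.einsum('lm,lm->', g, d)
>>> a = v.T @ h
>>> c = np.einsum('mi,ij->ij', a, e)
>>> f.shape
(7, 3)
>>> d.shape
(11, 7)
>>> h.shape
(3, 11)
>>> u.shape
(3, 3)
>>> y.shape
(29, 7, 5)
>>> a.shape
(7, 11)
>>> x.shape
(3,)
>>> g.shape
()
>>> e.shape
(11, 3)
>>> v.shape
(3, 7)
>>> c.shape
(11, 3)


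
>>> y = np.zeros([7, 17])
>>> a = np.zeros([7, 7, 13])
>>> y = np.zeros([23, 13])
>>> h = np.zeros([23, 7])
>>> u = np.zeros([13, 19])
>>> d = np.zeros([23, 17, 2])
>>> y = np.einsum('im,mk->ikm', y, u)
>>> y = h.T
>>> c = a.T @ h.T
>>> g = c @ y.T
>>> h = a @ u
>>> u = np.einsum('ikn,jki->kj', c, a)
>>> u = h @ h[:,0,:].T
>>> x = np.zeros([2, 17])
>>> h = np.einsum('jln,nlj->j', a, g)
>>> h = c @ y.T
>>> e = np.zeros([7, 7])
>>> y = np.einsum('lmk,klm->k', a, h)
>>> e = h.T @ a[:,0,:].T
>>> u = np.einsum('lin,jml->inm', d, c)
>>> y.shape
(13,)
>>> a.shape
(7, 7, 13)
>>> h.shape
(13, 7, 7)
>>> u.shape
(17, 2, 7)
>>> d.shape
(23, 17, 2)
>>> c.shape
(13, 7, 23)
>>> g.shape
(13, 7, 7)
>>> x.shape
(2, 17)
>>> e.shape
(7, 7, 7)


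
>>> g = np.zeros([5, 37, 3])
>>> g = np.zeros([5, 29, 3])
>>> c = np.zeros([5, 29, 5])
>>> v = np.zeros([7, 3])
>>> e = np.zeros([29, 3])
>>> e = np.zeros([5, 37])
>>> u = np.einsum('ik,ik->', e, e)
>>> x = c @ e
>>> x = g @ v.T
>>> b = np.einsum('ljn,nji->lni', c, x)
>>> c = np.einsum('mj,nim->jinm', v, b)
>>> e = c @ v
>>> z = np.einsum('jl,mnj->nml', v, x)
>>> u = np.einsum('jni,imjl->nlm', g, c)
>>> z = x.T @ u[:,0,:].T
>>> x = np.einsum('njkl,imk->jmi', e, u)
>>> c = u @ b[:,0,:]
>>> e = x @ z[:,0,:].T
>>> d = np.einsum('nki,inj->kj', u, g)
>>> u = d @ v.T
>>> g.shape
(5, 29, 3)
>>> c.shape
(29, 7, 7)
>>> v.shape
(7, 3)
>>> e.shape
(5, 7, 7)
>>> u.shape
(7, 7)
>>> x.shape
(5, 7, 29)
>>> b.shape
(5, 5, 7)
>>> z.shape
(7, 29, 29)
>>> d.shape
(7, 3)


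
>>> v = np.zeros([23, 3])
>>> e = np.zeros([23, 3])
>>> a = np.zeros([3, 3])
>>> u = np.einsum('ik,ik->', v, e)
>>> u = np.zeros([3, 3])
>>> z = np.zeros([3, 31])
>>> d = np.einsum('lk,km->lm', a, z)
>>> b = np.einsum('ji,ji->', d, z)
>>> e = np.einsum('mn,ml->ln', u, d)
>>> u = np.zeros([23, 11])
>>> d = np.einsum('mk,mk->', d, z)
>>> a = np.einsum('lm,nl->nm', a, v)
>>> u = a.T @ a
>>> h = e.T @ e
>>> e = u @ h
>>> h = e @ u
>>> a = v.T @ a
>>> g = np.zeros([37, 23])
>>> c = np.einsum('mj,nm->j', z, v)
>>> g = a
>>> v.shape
(23, 3)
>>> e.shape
(3, 3)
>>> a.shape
(3, 3)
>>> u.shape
(3, 3)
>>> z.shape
(3, 31)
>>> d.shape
()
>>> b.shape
()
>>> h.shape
(3, 3)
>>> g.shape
(3, 3)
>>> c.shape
(31,)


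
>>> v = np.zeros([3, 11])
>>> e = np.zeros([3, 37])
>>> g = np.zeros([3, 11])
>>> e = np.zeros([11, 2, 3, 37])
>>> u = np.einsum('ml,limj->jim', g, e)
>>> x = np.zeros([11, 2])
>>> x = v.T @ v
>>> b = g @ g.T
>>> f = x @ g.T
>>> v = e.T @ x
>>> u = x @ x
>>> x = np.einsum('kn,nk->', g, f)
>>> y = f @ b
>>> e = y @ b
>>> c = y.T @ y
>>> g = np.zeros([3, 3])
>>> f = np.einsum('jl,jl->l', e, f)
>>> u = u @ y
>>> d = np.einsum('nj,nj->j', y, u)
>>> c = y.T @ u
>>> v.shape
(37, 3, 2, 11)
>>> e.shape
(11, 3)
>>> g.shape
(3, 3)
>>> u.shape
(11, 3)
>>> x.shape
()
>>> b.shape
(3, 3)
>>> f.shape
(3,)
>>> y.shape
(11, 3)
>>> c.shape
(3, 3)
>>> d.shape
(3,)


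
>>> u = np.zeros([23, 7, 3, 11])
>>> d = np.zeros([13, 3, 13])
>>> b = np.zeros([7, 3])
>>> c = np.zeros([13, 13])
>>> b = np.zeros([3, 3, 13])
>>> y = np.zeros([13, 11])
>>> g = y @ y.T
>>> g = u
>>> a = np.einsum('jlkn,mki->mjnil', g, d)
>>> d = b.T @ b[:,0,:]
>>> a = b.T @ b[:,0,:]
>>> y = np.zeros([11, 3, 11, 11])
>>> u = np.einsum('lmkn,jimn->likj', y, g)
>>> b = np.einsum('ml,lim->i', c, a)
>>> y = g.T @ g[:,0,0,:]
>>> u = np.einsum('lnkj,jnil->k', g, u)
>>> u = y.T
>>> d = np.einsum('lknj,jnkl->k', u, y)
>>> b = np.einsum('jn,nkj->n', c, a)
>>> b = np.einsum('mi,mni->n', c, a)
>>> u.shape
(11, 7, 3, 11)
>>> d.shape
(7,)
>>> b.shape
(3,)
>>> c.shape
(13, 13)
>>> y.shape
(11, 3, 7, 11)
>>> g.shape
(23, 7, 3, 11)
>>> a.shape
(13, 3, 13)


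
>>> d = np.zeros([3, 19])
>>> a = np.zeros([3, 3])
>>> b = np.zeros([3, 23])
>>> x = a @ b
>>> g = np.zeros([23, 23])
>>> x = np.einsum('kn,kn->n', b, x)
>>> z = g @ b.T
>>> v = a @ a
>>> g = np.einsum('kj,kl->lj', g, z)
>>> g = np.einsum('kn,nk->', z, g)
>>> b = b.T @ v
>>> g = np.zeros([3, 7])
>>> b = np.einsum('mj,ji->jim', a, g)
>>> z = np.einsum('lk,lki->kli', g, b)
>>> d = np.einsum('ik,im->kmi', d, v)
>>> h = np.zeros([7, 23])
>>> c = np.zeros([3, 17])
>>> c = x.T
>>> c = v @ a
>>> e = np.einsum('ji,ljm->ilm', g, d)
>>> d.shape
(19, 3, 3)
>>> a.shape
(3, 3)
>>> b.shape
(3, 7, 3)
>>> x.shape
(23,)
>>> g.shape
(3, 7)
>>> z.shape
(7, 3, 3)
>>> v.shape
(3, 3)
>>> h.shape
(7, 23)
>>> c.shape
(3, 3)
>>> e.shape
(7, 19, 3)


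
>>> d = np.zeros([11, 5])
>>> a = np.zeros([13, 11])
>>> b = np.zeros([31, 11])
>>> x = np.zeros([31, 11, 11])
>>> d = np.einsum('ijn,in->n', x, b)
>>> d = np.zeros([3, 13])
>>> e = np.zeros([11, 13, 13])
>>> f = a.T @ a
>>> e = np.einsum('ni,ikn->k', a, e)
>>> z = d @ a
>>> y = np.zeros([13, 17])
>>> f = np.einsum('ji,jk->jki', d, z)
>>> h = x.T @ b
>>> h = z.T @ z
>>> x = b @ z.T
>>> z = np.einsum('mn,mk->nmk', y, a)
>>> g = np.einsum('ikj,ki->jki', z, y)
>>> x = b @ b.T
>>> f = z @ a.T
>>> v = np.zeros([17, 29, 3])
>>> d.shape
(3, 13)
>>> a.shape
(13, 11)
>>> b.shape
(31, 11)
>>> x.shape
(31, 31)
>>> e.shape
(13,)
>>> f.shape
(17, 13, 13)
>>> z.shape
(17, 13, 11)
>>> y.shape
(13, 17)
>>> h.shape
(11, 11)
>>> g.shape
(11, 13, 17)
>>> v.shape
(17, 29, 3)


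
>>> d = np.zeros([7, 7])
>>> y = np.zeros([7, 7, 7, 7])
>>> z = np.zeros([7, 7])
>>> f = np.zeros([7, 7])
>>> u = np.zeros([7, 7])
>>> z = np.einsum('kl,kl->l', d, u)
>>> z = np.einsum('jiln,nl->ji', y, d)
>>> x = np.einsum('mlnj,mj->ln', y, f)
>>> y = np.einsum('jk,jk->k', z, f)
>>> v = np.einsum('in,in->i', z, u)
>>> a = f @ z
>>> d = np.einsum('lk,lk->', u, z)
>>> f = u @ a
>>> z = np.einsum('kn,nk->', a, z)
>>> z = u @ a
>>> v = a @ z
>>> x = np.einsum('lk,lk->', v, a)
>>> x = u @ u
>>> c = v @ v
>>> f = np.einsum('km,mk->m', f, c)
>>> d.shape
()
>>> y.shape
(7,)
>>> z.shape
(7, 7)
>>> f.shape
(7,)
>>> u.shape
(7, 7)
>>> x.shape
(7, 7)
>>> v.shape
(7, 7)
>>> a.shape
(7, 7)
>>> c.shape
(7, 7)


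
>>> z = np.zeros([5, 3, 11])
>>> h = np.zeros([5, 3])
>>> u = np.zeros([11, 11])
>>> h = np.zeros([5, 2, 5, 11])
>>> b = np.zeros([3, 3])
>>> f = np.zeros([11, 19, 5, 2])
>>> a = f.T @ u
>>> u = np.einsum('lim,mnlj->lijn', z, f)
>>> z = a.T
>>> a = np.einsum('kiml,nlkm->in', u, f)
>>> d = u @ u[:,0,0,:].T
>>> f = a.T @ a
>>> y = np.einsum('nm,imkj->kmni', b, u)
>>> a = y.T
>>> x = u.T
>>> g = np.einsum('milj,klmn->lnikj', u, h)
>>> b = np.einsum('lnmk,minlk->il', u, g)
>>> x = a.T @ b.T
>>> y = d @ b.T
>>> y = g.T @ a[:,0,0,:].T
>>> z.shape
(11, 19, 5, 2)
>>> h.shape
(5, 2, 5, 11)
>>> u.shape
(5, 3, 2, 19)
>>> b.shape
(11, 5)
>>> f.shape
(11, 11)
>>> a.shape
(5, 3, 3, 2)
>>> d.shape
(5, 3, 2, 5)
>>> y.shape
(19, 5, 3, 11, 5)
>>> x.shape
(2, 3, 3, 11)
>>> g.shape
(2, 11, 3, 5, 19)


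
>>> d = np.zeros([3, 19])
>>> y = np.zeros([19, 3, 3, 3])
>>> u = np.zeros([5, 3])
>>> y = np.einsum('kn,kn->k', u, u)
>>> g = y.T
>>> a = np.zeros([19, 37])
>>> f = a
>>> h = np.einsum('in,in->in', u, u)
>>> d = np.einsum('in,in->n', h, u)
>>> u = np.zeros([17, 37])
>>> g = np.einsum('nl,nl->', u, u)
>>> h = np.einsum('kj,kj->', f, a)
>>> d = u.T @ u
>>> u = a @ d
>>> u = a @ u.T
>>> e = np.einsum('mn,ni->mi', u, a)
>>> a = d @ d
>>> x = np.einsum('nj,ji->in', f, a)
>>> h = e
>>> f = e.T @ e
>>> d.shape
(37, 37)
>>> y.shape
(5,)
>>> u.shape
(19, 19)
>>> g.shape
()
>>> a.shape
(37, 37)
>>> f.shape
(37, 37)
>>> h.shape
(19, 37)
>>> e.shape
(19, 37)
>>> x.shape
(37, 19)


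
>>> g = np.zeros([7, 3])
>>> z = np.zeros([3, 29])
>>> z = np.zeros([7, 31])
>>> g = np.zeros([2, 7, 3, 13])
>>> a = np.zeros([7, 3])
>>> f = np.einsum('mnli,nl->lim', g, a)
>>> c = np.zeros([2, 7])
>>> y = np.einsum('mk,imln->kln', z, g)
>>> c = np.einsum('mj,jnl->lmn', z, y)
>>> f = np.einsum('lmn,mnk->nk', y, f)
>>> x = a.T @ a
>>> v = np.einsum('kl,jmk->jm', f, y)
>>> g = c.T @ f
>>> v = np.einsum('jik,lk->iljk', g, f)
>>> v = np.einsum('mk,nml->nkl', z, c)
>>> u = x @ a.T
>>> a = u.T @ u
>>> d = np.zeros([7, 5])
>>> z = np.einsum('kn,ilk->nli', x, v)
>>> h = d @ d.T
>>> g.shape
(3, 7, 2)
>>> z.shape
(3, 31, 13)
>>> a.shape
(7, 7)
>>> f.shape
(13, 2)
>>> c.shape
(13, 7, 3)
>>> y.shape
(31, 3, 13)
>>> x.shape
(3, 3)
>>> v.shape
(13, 31, 3)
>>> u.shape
(3, 7)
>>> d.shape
(7, 5)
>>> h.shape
(7, 7)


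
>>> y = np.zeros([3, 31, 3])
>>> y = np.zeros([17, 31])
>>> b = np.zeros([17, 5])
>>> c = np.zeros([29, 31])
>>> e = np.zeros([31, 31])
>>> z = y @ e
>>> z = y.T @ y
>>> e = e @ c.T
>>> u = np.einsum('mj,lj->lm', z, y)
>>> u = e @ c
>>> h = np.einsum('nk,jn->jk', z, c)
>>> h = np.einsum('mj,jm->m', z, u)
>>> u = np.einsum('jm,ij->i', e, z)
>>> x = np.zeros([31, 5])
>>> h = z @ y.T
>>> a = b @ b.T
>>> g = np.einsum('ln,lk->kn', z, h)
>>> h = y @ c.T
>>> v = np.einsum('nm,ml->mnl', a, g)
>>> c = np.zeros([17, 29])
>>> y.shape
(17, 31)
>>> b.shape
(17, 5)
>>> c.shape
(17, 29)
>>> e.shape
(31, 29)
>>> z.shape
(31, 31)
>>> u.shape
(31,)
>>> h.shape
(17, 29)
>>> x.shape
(31, 5)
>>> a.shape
(17, 17)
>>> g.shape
(17, 31)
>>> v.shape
(17, 17, 31)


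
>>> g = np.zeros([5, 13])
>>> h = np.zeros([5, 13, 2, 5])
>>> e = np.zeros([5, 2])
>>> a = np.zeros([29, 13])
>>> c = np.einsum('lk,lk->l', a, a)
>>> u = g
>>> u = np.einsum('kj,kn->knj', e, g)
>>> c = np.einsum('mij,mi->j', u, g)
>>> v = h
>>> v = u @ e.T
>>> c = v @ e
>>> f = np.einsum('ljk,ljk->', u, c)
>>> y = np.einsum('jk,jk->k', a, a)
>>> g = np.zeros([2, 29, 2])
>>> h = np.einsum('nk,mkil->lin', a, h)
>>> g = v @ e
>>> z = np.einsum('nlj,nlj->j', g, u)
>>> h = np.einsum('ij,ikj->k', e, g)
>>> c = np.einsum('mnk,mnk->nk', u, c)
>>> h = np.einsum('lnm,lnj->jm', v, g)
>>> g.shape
(5, 13, 2)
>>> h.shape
(2, 5)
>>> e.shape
(5, 2)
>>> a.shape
(29, 13)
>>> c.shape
(13, 2)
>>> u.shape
(5, 13, 2)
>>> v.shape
(5, 13, 5)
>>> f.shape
()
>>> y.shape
(13,)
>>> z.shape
(2,)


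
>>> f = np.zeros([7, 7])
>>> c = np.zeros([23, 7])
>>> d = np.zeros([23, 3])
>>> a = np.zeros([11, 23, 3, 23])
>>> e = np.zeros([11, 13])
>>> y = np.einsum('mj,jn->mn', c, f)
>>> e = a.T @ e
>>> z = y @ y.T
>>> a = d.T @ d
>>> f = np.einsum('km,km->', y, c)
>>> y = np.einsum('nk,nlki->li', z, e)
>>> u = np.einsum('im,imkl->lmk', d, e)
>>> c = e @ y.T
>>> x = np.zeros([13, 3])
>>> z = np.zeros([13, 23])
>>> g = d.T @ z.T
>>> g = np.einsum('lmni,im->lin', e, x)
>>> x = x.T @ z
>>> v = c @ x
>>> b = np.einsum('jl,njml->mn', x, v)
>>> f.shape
()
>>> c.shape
(23, 3, 23, 3)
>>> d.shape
(23, 3)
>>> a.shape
(3, 3)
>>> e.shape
(23, 3, 23, 13)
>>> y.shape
(3, 13)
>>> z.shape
(13, 23)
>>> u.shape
(13, 3, 23)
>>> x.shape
(3, 23)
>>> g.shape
(23, 13, 23)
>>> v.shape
(23, 3, 23, 23)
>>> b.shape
(23, 23)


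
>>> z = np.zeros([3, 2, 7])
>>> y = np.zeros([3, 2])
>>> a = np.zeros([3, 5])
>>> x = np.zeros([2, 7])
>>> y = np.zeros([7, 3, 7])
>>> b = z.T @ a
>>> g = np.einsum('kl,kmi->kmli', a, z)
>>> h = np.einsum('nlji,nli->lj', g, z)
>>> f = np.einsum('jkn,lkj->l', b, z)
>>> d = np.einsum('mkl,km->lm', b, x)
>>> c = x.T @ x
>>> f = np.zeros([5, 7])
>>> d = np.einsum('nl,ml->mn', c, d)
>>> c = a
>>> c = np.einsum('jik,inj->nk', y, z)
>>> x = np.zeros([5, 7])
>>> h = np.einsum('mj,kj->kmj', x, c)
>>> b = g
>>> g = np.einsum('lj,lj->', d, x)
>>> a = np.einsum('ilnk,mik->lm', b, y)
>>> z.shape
(3, 2, 7)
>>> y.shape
(7, 3, 7)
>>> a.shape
(2, 7)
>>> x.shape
(5, 7)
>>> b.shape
(3, 2, 5, 7)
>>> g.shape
()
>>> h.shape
(2, 5, 7)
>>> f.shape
(5, 7)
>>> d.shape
(5, 7)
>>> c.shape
(2, 7)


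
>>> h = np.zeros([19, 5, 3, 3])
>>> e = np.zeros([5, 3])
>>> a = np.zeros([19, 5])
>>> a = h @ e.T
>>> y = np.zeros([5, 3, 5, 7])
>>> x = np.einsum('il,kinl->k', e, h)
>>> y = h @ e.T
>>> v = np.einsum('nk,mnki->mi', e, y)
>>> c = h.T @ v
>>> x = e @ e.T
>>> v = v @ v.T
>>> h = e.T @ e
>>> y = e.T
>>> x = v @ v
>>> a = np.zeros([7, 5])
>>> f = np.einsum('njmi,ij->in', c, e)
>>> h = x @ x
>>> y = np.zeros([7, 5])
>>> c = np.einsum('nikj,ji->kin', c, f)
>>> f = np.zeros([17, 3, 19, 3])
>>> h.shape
(19, 19)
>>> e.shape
(5, 3)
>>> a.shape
(7, 5)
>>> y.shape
(7, 5)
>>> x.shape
(19, 19)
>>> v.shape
(19, 19)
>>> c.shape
(5, 3, 3)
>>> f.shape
(17, 3, 19, 3)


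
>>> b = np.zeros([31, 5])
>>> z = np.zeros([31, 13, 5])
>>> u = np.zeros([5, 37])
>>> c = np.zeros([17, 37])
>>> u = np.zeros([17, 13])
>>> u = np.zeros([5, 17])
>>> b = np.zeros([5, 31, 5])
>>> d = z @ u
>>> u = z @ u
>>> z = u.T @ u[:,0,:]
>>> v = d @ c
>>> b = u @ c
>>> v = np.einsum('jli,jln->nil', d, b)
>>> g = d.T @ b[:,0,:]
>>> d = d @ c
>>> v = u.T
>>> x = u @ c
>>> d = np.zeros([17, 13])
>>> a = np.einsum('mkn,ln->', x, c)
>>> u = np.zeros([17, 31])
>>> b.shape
(31, 13, 37)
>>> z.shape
(17, 13, 17)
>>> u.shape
(17, 31)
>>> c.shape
(17, 37)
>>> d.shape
(17, 13)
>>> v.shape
(17, 13, 31)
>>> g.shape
(17, 13, 37)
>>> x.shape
(31, 13, 37)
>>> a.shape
()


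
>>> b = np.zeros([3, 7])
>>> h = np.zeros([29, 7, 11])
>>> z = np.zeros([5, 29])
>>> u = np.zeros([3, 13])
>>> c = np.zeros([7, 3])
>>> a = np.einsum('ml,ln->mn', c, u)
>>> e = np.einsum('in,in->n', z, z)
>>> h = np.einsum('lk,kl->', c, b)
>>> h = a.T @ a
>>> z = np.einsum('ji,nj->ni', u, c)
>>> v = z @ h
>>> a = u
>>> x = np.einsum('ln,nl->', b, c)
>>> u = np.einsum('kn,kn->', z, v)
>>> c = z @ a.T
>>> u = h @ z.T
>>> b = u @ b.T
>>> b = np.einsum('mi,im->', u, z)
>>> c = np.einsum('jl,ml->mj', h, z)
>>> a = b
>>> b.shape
()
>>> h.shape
(13, 13)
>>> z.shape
(7, 13)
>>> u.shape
(13, 7)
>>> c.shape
(7, 13)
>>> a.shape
()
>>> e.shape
(29,)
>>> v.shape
(7, 13)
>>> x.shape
()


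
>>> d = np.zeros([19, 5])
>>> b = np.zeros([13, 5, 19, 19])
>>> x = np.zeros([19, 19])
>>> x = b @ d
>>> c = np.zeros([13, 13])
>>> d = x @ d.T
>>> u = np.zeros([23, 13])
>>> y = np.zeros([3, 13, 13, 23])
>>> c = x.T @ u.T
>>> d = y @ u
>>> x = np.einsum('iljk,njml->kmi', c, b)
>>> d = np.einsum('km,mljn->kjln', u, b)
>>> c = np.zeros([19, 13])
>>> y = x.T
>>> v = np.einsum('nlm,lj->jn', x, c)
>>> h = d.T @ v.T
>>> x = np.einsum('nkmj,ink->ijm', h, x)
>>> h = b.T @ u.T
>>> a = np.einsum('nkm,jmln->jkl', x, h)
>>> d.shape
(23, 19, 5, 19)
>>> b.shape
(13, 5, 19, 19)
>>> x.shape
(23, 13, 19)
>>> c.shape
(19, 13)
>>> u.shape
(23, 13)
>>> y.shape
(5, 19, 23)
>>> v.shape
(13, 23)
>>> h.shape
(19, 19, 5, 23)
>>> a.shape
(19, 13, 5)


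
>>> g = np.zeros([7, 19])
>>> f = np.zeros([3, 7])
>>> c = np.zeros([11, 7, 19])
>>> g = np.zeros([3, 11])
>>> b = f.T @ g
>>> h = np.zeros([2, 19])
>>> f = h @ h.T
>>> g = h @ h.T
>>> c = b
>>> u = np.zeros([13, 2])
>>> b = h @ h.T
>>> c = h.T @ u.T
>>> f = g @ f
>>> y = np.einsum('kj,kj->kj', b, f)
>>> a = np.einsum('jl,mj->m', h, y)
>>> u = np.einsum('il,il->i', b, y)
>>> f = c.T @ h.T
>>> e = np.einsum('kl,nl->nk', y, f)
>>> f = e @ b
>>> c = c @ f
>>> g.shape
(2, 2)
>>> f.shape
(13, 2)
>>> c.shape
(19, 2)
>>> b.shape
(2, 2)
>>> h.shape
(2, 19)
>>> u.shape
(2,)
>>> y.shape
(2, 2)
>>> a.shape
(2,)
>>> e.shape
(13, 2)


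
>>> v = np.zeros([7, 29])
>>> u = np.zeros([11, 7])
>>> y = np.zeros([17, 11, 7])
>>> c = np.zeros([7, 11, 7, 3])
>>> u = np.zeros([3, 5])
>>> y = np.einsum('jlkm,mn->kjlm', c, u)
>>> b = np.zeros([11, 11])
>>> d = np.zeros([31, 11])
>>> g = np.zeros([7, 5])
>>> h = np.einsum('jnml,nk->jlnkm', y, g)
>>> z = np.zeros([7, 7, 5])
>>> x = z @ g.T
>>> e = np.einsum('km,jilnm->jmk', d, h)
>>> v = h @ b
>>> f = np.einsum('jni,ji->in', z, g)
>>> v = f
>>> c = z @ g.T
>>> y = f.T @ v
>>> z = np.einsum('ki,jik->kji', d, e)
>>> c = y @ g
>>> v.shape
(5, 7)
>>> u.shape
(3, 5)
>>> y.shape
(7, 7)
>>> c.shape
(7, 5)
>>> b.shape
(11, 11)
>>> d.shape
(31, 11)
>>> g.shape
(7, 5)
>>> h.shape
(7, 3, 7, 5, 11)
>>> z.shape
(31, 7, 11)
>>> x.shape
(7, 7, 7)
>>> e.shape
(7, 11, 31)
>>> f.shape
(5, 7)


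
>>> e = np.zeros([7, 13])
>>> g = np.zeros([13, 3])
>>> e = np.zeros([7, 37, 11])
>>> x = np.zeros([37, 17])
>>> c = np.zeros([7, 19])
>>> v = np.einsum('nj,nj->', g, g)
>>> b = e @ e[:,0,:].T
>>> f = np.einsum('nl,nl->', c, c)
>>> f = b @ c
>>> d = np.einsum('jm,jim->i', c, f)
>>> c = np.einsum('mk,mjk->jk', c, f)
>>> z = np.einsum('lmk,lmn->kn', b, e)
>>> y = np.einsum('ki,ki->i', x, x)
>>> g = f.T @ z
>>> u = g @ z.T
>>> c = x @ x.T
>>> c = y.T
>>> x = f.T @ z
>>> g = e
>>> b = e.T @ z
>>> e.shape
(7, 37, 11)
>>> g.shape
(7, 37, 11)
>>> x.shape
(19, 37, 11)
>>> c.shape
(17,)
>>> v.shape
()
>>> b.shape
(11, 37, 11)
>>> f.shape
(7, 37, 19)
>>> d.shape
(37,)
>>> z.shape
(7, 11)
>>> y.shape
(17,)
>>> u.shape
(19, 37, 7)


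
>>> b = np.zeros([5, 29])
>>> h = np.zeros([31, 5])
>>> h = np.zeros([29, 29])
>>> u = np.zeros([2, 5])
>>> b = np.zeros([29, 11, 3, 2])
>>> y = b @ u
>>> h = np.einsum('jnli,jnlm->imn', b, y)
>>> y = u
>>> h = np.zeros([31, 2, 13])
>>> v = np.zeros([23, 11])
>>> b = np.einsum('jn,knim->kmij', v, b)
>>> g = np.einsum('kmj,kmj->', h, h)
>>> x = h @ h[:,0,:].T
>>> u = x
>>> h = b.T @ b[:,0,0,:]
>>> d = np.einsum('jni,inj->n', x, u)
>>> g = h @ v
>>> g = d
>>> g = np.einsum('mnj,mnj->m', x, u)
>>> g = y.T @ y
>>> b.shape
(29, 2, 3, 23)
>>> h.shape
(23, 3, 2, 23)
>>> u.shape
(31, 2, 31)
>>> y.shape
(2, 5)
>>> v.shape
(23, 11)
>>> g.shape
(5, 5)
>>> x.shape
(31, 2, 31)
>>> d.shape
(2,)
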